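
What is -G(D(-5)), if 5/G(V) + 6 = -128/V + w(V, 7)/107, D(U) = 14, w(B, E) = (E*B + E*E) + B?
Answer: 749/2043 ≈ 0.36662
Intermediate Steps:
w(B, E) = B + E² + B*E (w(B, E) = (B*E + E²) + B = (E² + B*E) + B = B + E² + B*E)
G(V) = 5/(-593/107 - 128/V + 8*V/107) (G(V) = 5/(-6 + (-128/V + (V + 7² + V*7)/107)) = 5/(-6 + (-128/V + (V + 49 + 7*V)*(1/107))) = 5/(-6 + (-128/V + (49 + 8*V)*(1/107))) = 5/(-6 + (-128/V + (49/107 + 8*V/107))) = 5/(-6 + (49/107 - 128/V + 8*V/107)) = 5/(-593/107 - 128/V + 8*V/107))
-G(D(-5)) = -535*14/(-13696 - 593*14 + 8*14²) = -535*14/(-13696 - 8302 + 8*196) = -535*14/(-13696 - 8302 + 1568) = -535*14/(-20430) = -535*14*(-1)/20430 = -1*(-749/2043) = 749/2043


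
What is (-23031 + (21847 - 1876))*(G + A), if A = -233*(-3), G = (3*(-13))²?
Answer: -6793200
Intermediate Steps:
G = 1521 (G = (-39)² = 1521)
A = 699
(-23031 + (21847 - 1876))*(G + A) = (-23031 + (21847 - 1876))*(1521 + 699) = (-23031 + 19971)*2220 = -3060*2220 = -6793200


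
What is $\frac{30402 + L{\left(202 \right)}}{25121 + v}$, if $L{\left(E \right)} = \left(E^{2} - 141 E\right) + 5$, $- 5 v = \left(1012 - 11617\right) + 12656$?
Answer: $\frac{213645}{123554} \approx 1.7292$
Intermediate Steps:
$v = - \frac{2051}{5}$ ($v = - \frac{\left(1012 - 11617\right) + 12656}{5} = - \frac{-10605 + 12656}{5} = \left(- \frac{1}{5}\right) 2051 = - \frac{2051}{5} \approx -410.2$)
$L{\left(E \right)} = 5 + E^{2} - 141 E$
$\frac{30402 + L{\left(202 \right)}}{25121 + v} = \frac{30402 + \left(5 + 202^{2} - 28482\right)}{25121 - \frac{2051}{5}} = \frac{30402 + \left(5 + 40804 - 28482\right)}{\frac{123554}{5}} = \left(30402 + 12327\right) \frac{5}{123554} = 42729 \cdot \frac{5}{123554} = \frac{213645}{123554}$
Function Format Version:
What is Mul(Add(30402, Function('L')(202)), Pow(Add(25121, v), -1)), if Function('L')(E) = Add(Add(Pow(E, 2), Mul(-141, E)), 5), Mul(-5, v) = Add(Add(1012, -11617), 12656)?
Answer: Rational(213645, 123554) ≈ 1.7292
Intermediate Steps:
v = Rational(-2051, 5) (v = Mul(Rational(-1, 5), Add(Add(1012, -11617), 12656)) = Mul(Rational(-1, 5), Add(-10605, 12656)) = Mul(Rational(-1, 5), 2051) = Rational(-2051, 5) ≈ -410.20)
Function('L')(E) = Add(5, Pow(E, 2), Mul(-141, E))
Mul(Add(30402, Function('L')(202)), Pow(Add(25121, v), -1)) = Mul(Add(30402, Add(5, Pow(202, 2), Mul(-141, 202))), Pow(Add(25121, Rational(-2051, 5)), -1)) = Mul(Add(30402, Add(5, 40804, -28482)), Pow(Rational(123554, 5), -1)) = Mul(Add(30402, 12327), Rational(5, 123554)) = Mul(42729, Rational(5, 123554)) = Rational(213645, 123554)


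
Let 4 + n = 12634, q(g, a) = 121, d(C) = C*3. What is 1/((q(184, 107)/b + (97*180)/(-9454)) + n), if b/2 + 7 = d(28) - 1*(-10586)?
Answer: 100808002/1273019461247 ≈ 7.9188e-5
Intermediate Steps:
d(C) = 3*C
n = 12630 (n = -4 + 12634 = 12630)
b = 21326 (b = -14 + 2*(3*28 - 1*(-10586)) = -14 + 2*(84 + 10586) = -14 + 2*10670 = -14 + 21340 = 21326)
1/((q(184, 107)/b + (97*180)/(-9454)) + n) = 1/((121/21326 + (97*180)/(-9454)) + 12630) = 1/((121*(1/21326) + 17460*(-1/9454)) + 12630) = 1/((121/21326 - 8730/4727) + 12630) = 1/(-185604013/100808002 + 12630) = 1/(1273019461247/100808002) = 100808002/1273019461247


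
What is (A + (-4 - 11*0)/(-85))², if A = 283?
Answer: 578835481/7225 ≈ 80116.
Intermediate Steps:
(A + (-4 - 11*0)/(-85))² = (283 + (-4 - 11*0)/(-85))² = (283 + (-4 + 0)*(-1/85))² = (283 - 4*(-1/85))² = (283 + 4/85)² = (24059/85)² = 578835481/7225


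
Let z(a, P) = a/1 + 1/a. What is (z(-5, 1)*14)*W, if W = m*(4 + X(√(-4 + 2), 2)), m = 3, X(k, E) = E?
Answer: -6552/5 ≈ -1310.4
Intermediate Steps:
W = 18 (W = 3*(4 + 2) = 3*6 = 18)
z(a, P) = a + 1/a (z(a, P) = a*1 + 1/a = a + 1/a)
(z(-5, 1)*14)*W = ((-5 + 1/(-5))*14)*18 = ((-5 - ⅕)*14)*18 = -26/5*14*18 = -364/5*18 = -6552/5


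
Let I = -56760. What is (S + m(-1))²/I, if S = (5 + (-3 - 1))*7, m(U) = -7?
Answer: 0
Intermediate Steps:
S = 7 (S = (5 - 4)*7 = 1*7 = 7)
(S + m(-1))²/I = (7 - 7)²/(-56760) = 0²*(-1/56760) = 0*(-1/56760) = 0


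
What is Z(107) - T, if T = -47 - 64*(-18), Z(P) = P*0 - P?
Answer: -1212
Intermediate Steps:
Z(P) = -P (Z(P) = 0 - P = -P)
T = 1105 (T = -47 + 1152 = 1105)
Z(107) - T = -1*107 - 1*1105 = -107 - 1105 = -1212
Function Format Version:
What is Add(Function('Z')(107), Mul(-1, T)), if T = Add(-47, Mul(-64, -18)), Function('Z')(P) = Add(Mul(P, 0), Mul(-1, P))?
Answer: -1212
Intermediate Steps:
Function('Z')(P) = Mul(-1, P) (Function('Z')(P) = Add(0, Mul(-1, P)) = Mul(-1, P))
T = 1105 (T = Add(-47, 1152) = 1105)
Add(Function('Z')(107), Mul(-1, T)) = Add(Mul(-1, 107), Mul(-1, 1105)) = Add(-107, -1105) = -1212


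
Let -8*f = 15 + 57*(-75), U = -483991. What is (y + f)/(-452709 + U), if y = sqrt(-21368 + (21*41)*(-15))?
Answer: -213/374680 - I*sqrt(34283)/936700 ≈ -0.00056848 - 0.00019767*I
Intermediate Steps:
f = 1065/2 (f = -(15 + 57*(-75))/8 = -(15 - 4275)/8 = -1/8*(-4260) = 1065/2 ≈ 532.50)
y = I*sqrt(34283) (y = sqrt(-21368 + 861*(-15)) = sqrt(-21368 - 12915) = sqrt(-34283) = I*sqrt(34283) ≈ 185.16*I)
(y + f)/(-452709 + U) = (I*sqrt(34283) + 1065/2)/(-452709 - 483991) = (1065/2 + I*sqrt(34283))/(-936700) = (1065/2 + I*sqrt(34283))*(-1/936700) = -213/374680 - I*sqrt(34283)/936700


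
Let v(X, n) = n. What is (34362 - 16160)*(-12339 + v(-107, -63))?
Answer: -225741204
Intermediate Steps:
(34362 - 16160)*(-12339 + v(-107, -63)) = (34362 - 16160)*(-12339 - 63) = 18202*(-12402) = -225741204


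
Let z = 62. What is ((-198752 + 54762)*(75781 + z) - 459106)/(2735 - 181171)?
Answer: 2730273169/44609 ≈ 61205.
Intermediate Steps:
((-198752 + 54762)*(75781 + z) - 459106)/(2735 - 181171) = ((-198752 + 54762)*(75781 + 62) - 459106)/(2735 - 181171) = (-143990*75843 - 459106)/(-178436) = (-10920633570 - 459106)*(-1/178436) = -10921092676*(-1/178436) = 2730273169/44609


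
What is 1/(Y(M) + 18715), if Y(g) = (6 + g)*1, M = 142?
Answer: 1/18863 ≈ 5.3014e-5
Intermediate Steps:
Y(g) = 6 + g
1/(Y(M) + 18715) = 1/((6 + 142) + 18715) = 1/(148 + 18715) = 1/18863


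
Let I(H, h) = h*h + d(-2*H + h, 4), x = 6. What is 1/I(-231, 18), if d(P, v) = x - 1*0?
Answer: 1/330 ≈ 0.0030303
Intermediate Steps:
d(P, v) = 6 (d(P, v) = 6 - 1*0 = 6 + 0 = 6)
I(H, h) = 6 + h**2 (I(H, h) = h*h + 6 = h**2 + 6 = 6 + h**2)
1/I(-231, 18) = 1/(6 + 18**2) = 1/(6 + 324) = 1/330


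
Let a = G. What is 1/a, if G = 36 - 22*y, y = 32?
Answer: -1/668 ≈ -0.0014970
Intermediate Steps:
G = -668 (G = 36 - 22*32 = 36 - 704 = -668)
a = -668
1/a = 1/(-668) = -1/668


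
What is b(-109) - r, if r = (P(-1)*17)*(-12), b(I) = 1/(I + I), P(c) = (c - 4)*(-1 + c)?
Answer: 444719/218 ≈ 2040.0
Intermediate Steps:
P(c) = (-1 + c)*(-4 + c) (P(c) = (-4 + c)*(-1 + c) = (-1 + c)*(-4 + c))
b(I) = 1/(2*I)
r = -2040 (r = ((4 + (-1)² - 5*(-1))*17)*(-12) = ((4 + 1 + 5)*17)*(-12) = (10*17)*(-12) = 170*(-12) = -2040)
b(-109) - r = (½)/(-109) - 1*(-2040) = (½)*(-1/109) + 2040 = -1/218 + 2040 = 444719/218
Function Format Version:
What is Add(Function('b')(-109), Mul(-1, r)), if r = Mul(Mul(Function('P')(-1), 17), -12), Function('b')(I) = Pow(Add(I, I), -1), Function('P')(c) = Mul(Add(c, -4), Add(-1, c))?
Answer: Rational(444719, 218) ≈ 2040.0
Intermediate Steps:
Function('P')(c) = Mul(Add(-1, c), Add(-4, c)) (Function('P')(c) = Mul(Add(-4, c), Add(-1, c)) = Mul(Add(-1, c), Add(-4, c)))
Function('b')(I) = Mul(Rational(1, 2), Pow(I, -1)) (Function('b')(I) = Pow(Mul(2, I), -1) = Mul(Rational(1, 2), Pow(I, -1)))
r = -2040 (r = Mul(Mul(Add(4, Pow(-1, 2), Mul(-5, -1)), 17), -12) = Mul(Mul(Add(4, 1, 5), 17), -12) = Mul(Mul(10, 17), -12) = Mul(170, -12) = -2040)
Add(Function('b')(-109), Mul(-1, r)) = Add(Mul(Rational(1, 2), Pow(-109, -1)), Mul(-1, -2040)) = Add(Mul(Rational(1, 2), Rational(-1, 109)), 2040) = Add(Rational(-1, 218), 2040) = Rational(444719, 218)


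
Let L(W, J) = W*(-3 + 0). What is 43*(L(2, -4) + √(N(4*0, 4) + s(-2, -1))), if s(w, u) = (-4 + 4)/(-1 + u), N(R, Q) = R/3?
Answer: -258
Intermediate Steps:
N(R, Q) = R/3 (N(R, Q) = R*(⅓) = R/3)
s(w, u) = 0 (s(w, u) = 0/(-1 + u) = 0)
L(W, J) = -3*W (L(W, J) = W*(-3) = -3*W)
43*(L(2, -4) + √(N(4*0, 4) + s(-2, -1))) = 43*(-3*2 + √((4*0)/3 + 0)) = 43*(-6 + √((⅓)*0 + 0)) = 43*(-6 + √(0 + 0)) = 43*(-6 + √0) = 43*(-6 + 0) = 43*(-6) = -258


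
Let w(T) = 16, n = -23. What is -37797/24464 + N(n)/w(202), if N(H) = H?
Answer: -18241/6116 ≈ -2.9825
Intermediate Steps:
-37797/24464 + N(n)/w(202) = -37797/24464 - 23/16 = -18241/6116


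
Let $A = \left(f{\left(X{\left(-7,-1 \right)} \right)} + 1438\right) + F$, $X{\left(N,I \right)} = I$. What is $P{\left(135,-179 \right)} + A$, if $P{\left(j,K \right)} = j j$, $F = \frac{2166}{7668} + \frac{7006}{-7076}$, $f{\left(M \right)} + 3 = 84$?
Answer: $\frac{22317640000}{1130391} \approx 19743.0$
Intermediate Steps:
$f{\left(M \right)} = 81$ ($f{\left(M \right)} = -3 + 84 = 81$)
$F = - \frac{799904}{1130391}$ ($F = 2166 \cdot \frac{1}{7668} + 7006 \left(- \frac{1}{7076}\right) = \frac{361}{1278} - \frac{3503}{3538} = - \frac{799904}{1130391} \approx -0.70763$)
$P{\left(j,K \right)} = j^{2}$
$A = \frac{1716264025}{1130391}$ ($A = \left(81 + 1438\right) - \frac{799904}{1130391} = 1519 - \frac{799904}{1130391} = \frac{1716264025}{1130391} \approx 1518.3$)
$P{\left(135,-179 \right)} + A = 135^{2} + \frac{1716264025}{1130391} = 18225 + \frac{1716264025}{1130391} = \frac{22317640000}{1130391}$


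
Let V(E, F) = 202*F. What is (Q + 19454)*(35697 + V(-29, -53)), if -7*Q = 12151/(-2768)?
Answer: 9420428799305/19376 ≈ 4.8619e+8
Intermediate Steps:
Q = 12151/19376 (Q = -12151/(7*(-2768)) = -12151*(-1)/(7*2768) = -⅐*(-12151/2768) = 12151/19376 ≈ 0.62712)
(Q + 19454)*(35697 + V(-29, -53)) = (12151/19376 + 19454)*(35697 + 202*(-53)) = 376952855*(35697 - 10706)/19376 = (376952855/19376)*24991 = 9420428799305/19376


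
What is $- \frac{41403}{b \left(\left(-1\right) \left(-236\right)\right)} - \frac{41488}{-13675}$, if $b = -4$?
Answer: $\frac{605350697}{12909200} \approx 46.893$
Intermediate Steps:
$- \frac{41403}{b \left(\left(-1\right) \left(-236\right)\right)} - \frac{41488}{-13675} = - \frac{41403}{\left(-4\right) \left(\left(-1\right) \left(-236\right)\right)} - \frac{41488}{-13675} = - \frac{41403}{\left(-4\right) 236} - - \frac{41488}{13675} = - \frac{41403}{-944} + \frac{41488}{13675} = \left(-41403\right) \left(- \frac{1}{944}\right) + \frac{41488}{13675} = \frac{41403}{944} + \frac{41488}{13675} = \frac{605350697}{12909200}$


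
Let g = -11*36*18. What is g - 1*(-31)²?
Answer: -8089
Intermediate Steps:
g = -7128 (g = -396*18 = -7128)
g - 1*(-31)² = -7128 - 1*(-31)² = -7128 - 1*961 = -7128 - 961 = -8089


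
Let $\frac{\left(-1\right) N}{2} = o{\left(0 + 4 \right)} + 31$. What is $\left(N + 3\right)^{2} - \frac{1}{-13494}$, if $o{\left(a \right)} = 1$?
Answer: $\frac{50211175}{13494} \approx 3721.0$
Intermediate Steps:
$N = -64$ ($N = - 2 \left(1 + 31\right) = \left(-2\right) 32 = -64$)
$\left(N + 3\right)^{2} - \frac{1}{-13494} = \left(-64 + 3\right)^{2} - \frac{1}{-13494} = \left(-61\right)^{2} - - \frac{1}{13494} = 3721 + \frac{1}{13494} = \frac{50211175}{13494}$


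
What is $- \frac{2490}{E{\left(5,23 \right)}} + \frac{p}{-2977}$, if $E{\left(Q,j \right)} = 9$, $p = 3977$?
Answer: $- \frac{2482841}{8931} \approx -278.0$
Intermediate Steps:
$- \frac{2490}{E{\left(5,23 \right)}} + \frac{p}{-2977} = - \frac{2490}{9} + \frac{3977}{-2977} = \left(-2490\right) \frac{1}{9} + 3977 \left(- \frac{1}{2977}\right) = - \frac{830}{3} - \frac{3977}{2977} = - \frac{2482841}{8931}$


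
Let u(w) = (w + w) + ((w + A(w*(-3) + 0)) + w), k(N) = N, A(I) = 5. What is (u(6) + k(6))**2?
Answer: 1225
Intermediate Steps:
u(w) = 5 + 4*w (u(w) = (w + w) + ((w + 5) + w) = 2*w + ((5 + w) + w) = 2*w + (5 + 2*w) = 5 + 4*w)
(u(6) + k(6))**2 = ((5 + 4*6) + 6)**2 = ((5 + 24) + 6)**2 = (29 + 6)**2 = 35**2 = 1225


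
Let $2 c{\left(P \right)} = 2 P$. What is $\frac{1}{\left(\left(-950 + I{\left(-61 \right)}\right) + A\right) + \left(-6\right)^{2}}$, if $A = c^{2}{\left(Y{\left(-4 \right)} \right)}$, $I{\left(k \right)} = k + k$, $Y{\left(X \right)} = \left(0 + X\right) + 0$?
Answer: $- \frac{1}{1020} \approx -0.00098039$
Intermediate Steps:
$Y{\left(X \right)} = X$ ($Y{\left(X \right)} = X + 0 = X$)
$I{\left(k \right)} = 2 k$
$c{\left(P \right)} = P$ ($c{\left(P \right)} = \frac{2 P}{2} = P$)
$A = 16$ ($A = \left(-4\right)^{2} = 16$)
$\frac{1}{\left(\left(-950 + I{\left(-61 \right)}\right) + A\right) + \left(-6\right)^{2}} = \frac{1}{\left(\left(-950 + 2 \left(-61\right)\right) + 16\right) + \left(-6\right)^{2}} = \frac{1}{\left(\left(-950 - 122\right) + 16\right) + 36} = \frac{1}{\left(-1072 + 16\right) + 36} = \frac{1}{-1056 + 36} = \frac{1}{-1020} = - \frac{1}{1020}$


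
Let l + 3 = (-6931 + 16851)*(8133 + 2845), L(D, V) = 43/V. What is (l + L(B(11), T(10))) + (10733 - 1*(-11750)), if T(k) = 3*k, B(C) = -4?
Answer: 3267727243/30 ≈ 1.0892e+8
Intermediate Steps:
l = 108901757 (l = -3 + (-6931 + 16851)*(8133 + 2845) = -3 + 9920*10978 = -3 + 108901760 = 108901757)
(l + L(B(11), T(10))) + (10733 - 1*(-11750)) = (108901757 + 43/((3*10))) + (10733 - 1*(-11750)) = (108901757 + 43/30) + (10733 + 11750) = (108901757 + 43*(1/30)) + 22483 = (108901757 + 43/30) + 22483 = 3267052753/30 + 22483 = 3267727243/30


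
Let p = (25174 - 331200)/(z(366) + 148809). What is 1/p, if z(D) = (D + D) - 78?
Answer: -149463/306026 ≈ -0.48840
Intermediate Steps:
z(D) = -78 + 2*D (z(D) = 2*D - 78 = -78 + 2*D)
p = -306026/149463 (p = (25174 - 331200)/((-78 + 2*366) + 148809) = -306026/((-78 + 732) + 148809) = -306026/(654 + 148809) = -306026/149463 ≈ -2.0475)
1/p = 1/(-306026/149463) = -149463/306026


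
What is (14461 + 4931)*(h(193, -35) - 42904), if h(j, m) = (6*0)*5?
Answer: -831994368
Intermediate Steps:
h(j, m) = 0 (h(j, m) = 0*5 = 0)
(14461 + 4931)*(h(193, -35) - 42904) = (14461 + 4931)*(0 - 42904) = 19392*(-42904) = -831994368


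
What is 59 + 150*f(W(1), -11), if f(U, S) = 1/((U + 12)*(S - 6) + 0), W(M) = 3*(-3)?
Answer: 953/17 ≈ 56.059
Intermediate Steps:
W(M) = -9
f(U, S) = 1/((-6 + S)*(12 + U)) (f(U, S) = 1/((12 + U)*(-6 + S) + 0) = 1/((-6 + S)*(12 + U) + 0) = 1/((-6 + S)*(12 + U)))
59 + 150*f(W(1), -11) = 59 + 150/(-72 - 6*(-9) + 12*(-11) - 11*(-9)) = 59 + 150/(-72 + 54 - 132 + 99) = 59 + 150/(-51) = 59 + 150*(-1/51) = 59 - 50/17 = 953/17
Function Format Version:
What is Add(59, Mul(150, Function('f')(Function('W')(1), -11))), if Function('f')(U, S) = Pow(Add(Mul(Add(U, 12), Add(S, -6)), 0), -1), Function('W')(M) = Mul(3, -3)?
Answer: Rational(953, 17) ≈ 56.059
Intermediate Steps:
Function('W')(M) = -9
Function('f')(U, S) = Mul(Pow(Add(-6, S), -1), Pow(Add(12, U), -1)) (Function('f')(U, S) = Pow(Add(Mul(Add(12, U), Add(-6, S)), 0), -1) = Pow(Add(Mul(Add(-6, S), Add(12, U)), 0), -1) = Pow(Mul(Add(-6, S), Add(12, U)), -1) = Mul(Pow(Add(-6, S), -1), Pow(Add(12, U), -1)))
Add(59, Mul(150, Function('f')(Function('W')(1), -11))) = Add(59, Mul(150, Pow(Add(-72, Mul(-6, -9), Mul(12, -11), Mul(-11, -9)), -1))) = Add(59, Mul(150, Pow(Add(-72, 54, -132, 99), -1))) = Add(59, Mul(150, Pow(-51, -1))) = Add(59, Mul(150, Rational(-1, 51))) = Add(59, Rational(-50, 17)) = Rational(953, 17)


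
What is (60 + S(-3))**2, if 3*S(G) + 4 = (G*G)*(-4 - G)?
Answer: 27889/9 ≈ 3098.8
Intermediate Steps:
S(G) = -4/3 + G**2*(-4 - G)/3 (S(G) = -4/3 + ((G*G)*(-4 - G))/3 = -4/3 + (G**2*(-4 - G))/3 = -4/3 + G**2*(-4 - G)/3)
(60 + S(-3))**2 = (60 + (-4/3 - 4/3*(-3)**2 - 1/3*(-3)**3))**2 = (60 + (-4/3 - 4/3*9 - 1/3*(-27)))**2 = (60 + (-4/3 - 12 + 9))**2 = (60 - 13/3)**2 = (167/3)**2 = 27889/9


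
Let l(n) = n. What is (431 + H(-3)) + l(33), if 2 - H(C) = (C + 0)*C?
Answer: 457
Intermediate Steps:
H(C) = 2 - C² (H(C) = 2 - (C + 0)*C = 2 - C*C = 2 - C²)
(431 + H(-3)) + l(33) = (431 + (2 - 1*(-3)²)) + 33 = (431 + (2 - 1*9)) + 33 = (431 + (2 - 9)) + 33 = (431 - 7) + 33 = 424 + 33 = 457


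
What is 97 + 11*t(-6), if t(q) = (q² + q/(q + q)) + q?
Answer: 865/2 ≈ 432.50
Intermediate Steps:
t(q) = ½ + q + q² (t(q) = (q² + q/((2*q))) + q = (q² + (1/(2*q))*q) + q = (q² + ½) + q = (½ + q²) + q = ½ + q + q²)
97 + 11*t(-6) = 97 + 11*(½ - 6 + (-6)²) = 97 + 11*(½ - 6 + 36) = 97 + 11*(61/2) = 97 + 671/2 = 865/2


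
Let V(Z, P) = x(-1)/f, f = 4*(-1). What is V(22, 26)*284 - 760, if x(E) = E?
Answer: -689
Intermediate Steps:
f = -4
V(Z, P) = ¼ (V(Z, P) = -1/(-4) = -1*(-¼) = ¼)
V(22, 26)*284 - 760 = (¼)*284 - 760 = 71 - 760 = -689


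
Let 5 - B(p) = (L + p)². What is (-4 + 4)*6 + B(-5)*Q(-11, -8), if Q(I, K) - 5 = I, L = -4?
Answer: 456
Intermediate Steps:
Q(I, K) = 5 + I
B(p) = 5 - (-4 + p)²
(-4 + 4)*6 + B(-5)*Q(-11, -8) = (-4 + 4)*6 + (5 - (-4 - 5)²)*(5 - 11) = 0*6 + (5 - 1*(-9)²)*(-6) = 0 + (5 - 1*81)*(-6) = 0 + (5 - 81)*(-6) = 0 - 76*(-6) = 0 + 456 = 456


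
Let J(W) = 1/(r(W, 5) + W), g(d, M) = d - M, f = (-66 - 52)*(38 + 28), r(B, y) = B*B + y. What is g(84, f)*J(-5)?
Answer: 7872/25 ≈ 314.88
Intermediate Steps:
r(B, y) = y + B**2 (r(B, y) = B**2 + y = y + B**2)
f = -7788 (f = -118*66 = -7788)
J(W) = 1/(5 + W + W**2) (J(W) = 1/((5 + W**2) + W) = 1/(5 + W + W**2))
g(84, f)*J(-5) = (84 - 1*(-7788))/(5 - 5 + (-5)**2) = (84 + 7788)/(5 - 5 + 25) = 7872/25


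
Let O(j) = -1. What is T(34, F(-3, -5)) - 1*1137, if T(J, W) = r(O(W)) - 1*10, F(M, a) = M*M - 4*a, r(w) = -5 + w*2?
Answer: -1154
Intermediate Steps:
r(w) = -5 + 2*w
F(M, a) = M² - 4*a
T(J, W) = -17 (T(J, W) = (-5 + 2*(-1)) - 1*10 = (-5 - 2) - 10 = -7 - 10 = -17)
T(34, F(-3, -5)) - 1*1137 = -17 - 1*1137 = -17 - 1137 = -1154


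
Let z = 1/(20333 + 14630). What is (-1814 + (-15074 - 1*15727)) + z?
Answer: -1140318244/34963 ≈ -32615.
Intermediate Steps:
z = 1/34963 ≈ 2.8602e-5
(-1814 + (-15074 - 1*15727)) + z = (-1814 + (-15074 - 1*15727)) + 1/34963 = (-1814 + (-15074 - 15727)) + 1/34963 = (-1814 - 30801) + 1/34963 = -32615 + 1/34963 = -1140318244/34963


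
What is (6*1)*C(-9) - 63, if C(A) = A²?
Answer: 423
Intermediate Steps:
(6*1)*C(-9) - 63 = (6*1)*(-9)² - 63 = 6*81 - 63 = 486 - 63 = 423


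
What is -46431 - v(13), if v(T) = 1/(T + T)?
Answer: -1207207/26 ≈ -46431.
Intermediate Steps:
v(T) = 1/(2*T)
-46431 - v(13) = -46431 - 1/(2*13) = -46431 - 1*1/26 = -46431 - 1/26 = -1207207/26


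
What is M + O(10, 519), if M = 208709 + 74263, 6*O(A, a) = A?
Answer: 848921/3 ≈ 2.8297e+5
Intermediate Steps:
O(A, a) = A/6
M = 282972
M + O(10, 519) = 282972 + (⅙)*10 = 282972 + 5/3 = 848921/3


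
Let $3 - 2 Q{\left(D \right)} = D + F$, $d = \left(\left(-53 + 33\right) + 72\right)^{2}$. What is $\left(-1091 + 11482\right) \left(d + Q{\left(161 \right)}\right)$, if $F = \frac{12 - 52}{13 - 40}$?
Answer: $\frac{736254305}{27} \approx 2.7269 \cdot 10^{7}$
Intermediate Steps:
$d = 2704$ ($d = \left(-20 + 72\right)^{2} = 52^{2} = 2704$)
$F = \frac{40}{27}$ ($F = - \frac{40}{-27} = \left(-40\right) \left(- \frac{1}{27}\right) = \frac{40}{27} \approx 1.4815$)
$Q{\left(D \right)} = \frac{41}{54} - \frac{D}{2}$ ($Q{\left(D \right)} = \frac{3}{2} - \frac{D + \frac{40}{27}}{2} = \frac{3}{2} - \frac{\frac{40}{27} + D}{2} = \frac{3}{2} - \left(\frac{20}{27} + \frac{D}{2}\right) = \frac{41}{54} - \frac{D}{2}$)
$\left(-1091 + 11482\right) \left(d + Q{\left(161 \right)}\right) = \left(-1091 + 11482\right) \left(2704 + \left(\frac{41}{54} - \frac{161}{2}\right)\right) = 10391 \left(2704 + \left(\frac{41}{54} - \frac{161}{2}\right)\right) = 10391 \left(2704 - \frac{2153}{27}\right) = 10391 \cdot \frac{70855}{27} = \frac{736254305}{27}$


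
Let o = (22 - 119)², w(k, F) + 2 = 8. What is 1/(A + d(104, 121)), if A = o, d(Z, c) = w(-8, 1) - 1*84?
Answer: 1/9331 ≈ 0.00010717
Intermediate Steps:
w(k, F) = 6 (w(k, F) = -2 + 8 = 6)
o = 9409 (o = (-97)² = 9409)
d(Z, c) = -78 (d(Z, c) = 6 - 1*84 = 6 - 84 = -78)
A = 9409
1/(A + d(104, 121)) = 1/(9409 - 78) = 1/9331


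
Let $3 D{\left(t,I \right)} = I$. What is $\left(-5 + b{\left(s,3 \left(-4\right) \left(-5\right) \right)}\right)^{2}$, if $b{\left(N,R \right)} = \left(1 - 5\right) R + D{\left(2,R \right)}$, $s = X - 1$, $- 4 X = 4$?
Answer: $50625$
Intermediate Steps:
$X = -1$ ($X = \left(- \frac{1}{4}\right) 4 = -1$)
$D{\left(t,I \right)} = \frac{I}{3}$
$s = -2$ ($s = -1 - 1 = -2$)
$b{\left(N,R \right)} = - \frac{11 R}{3}$ ($b{\left(N,R \right)} = \left(1 - 5\right) R + \frac{R}{3} = - 4 R + \frac{R}{3} = - \frac{11 R}{3}$)
$\left(-5 + b{\left(s,3 \left(-4\right) \left(-5\right) \right)}\right)^{2} = \left(-5 - \frac{11 \cdot 3 \left(-4\right) \left(-5\right)}{3}\right)^{2} = \left(-5 - \frac{11 \left(\left(-12\right) \left(-5\right)\right)}{3}\right)^{2} = \left(-5 - 220\right)^{2} = \left(-225\right)^{2} = 50625$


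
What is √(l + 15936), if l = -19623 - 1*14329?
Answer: 4*I*√1126 ≈ 134.22*I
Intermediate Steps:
l = -33952 (l = -19623 - 14329 = -33952)
√(l + 15936) = √(-33952 + 15936) = √(-18016) = 4*I*√1126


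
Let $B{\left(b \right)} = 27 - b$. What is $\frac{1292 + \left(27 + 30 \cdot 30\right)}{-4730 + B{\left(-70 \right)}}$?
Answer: $- \frac{2219}{4633} \approx -0.47896$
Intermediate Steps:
$\frac{1292 + \left(27 + 30 \cdot 30\right)}{-4730 + B{\left(-70 \right)}} = \frac{1292 + \left(27 + 30 \cdot 30\right)}{-4730 + \left(27 - -70\right)} = \frac{1292 + \left(27 + 900\right)}{-4730 + \left(27 + 70\right)} = \frac{1292 + 927}{-4730 + 97} = \frac{2219}{-4633} = 2219 \left(- \frac{1}{4633}\right) = - \frac{2219}{4633}$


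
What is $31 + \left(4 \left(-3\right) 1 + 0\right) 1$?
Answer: $19$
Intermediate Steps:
$31 + \left(4 \left(-3\right) 1 + 0\right) 1 = 31 + \left(\left(-12\right) 1 + 0\right) 1 = 31 + \left(-12 + 0\right) 1 = 31 - 12 = 19$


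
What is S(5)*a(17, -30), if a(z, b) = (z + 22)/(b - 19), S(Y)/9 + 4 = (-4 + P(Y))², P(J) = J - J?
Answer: -4212/49 ≈ -85.959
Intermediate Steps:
P(J) = 0
S(Y) = 108 (S(Y) = -36 + 9*(-4 + 0)² = -36 + 9*(-4)² = -36 + 9*16 = -36 + 144 = 108)
a(z, b) = (22 + z)/(-19 + b)
S(5)*a(17, -30) = 108*((22 + 17)/(-19 - 30)) = 108*(39/(-49)) = 108*(-1/49*39) = 108*(-39/49) = -4212/49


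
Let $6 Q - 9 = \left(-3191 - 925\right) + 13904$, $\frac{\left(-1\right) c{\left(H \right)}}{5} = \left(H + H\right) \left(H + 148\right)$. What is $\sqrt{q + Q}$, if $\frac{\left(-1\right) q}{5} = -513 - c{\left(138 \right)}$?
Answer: $\frac{i \sqrt{70891278}}{6} \approx 1403.3 i$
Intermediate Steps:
$c{\left(H \right)} = - 10 H \left(148 + H\right)$ ($c{\left(H \right)} = - 5 \left(H + H\right) \left(H + 148\right) = - 5 \cdot 2 H \left(148 + H\right) = - 10 H \left(148 + H\right)$)
$Q = \frac{9797}{6}$ ($Q = \frac{3}{2} + \frac{\left(-3191 - 925\right) + 13904}{6} = \frac{3}{2} + \frac{-4116 + 13904}{6} = \frac{3}{2} + \frac{1}{6} \cdot 9788 = \frac{3}{2} + \frac{4894}{3} = \frac{9797}{6} \approx 1632.8$)
$q = -1970835$ ($q = - 5 \left(-513 - \left(-10\right) 138 \left(148 + 138\right)\right) = - 5 \left(-513 - \left(-10\right) 138 \cdot 286\right) = - 5 \left(-513 - -394680\right) = - 5 \left(-513 + 394680\right) = \left(-5\right) 394167 = -1970835$)
$\sqrt{q + Q} = \sqrt{-1970835 + \frac{9797}{6}} = \sqrt{- \frac{11815213}{6}} = \frac{i \sqrt{70891278}}{6}$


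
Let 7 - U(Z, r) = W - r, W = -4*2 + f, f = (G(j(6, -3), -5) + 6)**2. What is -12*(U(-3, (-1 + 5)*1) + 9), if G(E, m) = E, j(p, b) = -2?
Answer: -144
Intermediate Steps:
f = 16 (f = (-2 + 6)**2 = 4**2 = 16)
W = 8 (W = -4*2 + 16 = -8 + 16 = 8)
U(Z, r) = -1 + r (U(Z, r) = 7 - (8 - r) = 7 + (-8 + r) = -1 + r)
-12*(U(-3, (-1 + 5)*1) + 9) = -12*((-1 + (-1 + 5)*1) + 9) = -12*((-1 + 4*1) + 9) = -12*((-1 + 4) + 9) = -12*(3 + 9) = -12*12 = -144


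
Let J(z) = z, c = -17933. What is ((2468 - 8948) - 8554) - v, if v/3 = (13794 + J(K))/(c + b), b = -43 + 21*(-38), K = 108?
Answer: -2239735/149 ≈ -15032.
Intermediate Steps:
b = -841 (b = -43 - 798 = -841)
v = -331/149 (v = 3*((13794 + 108)/(-17933 - 841)) = 3*(13902/(-18774)) = 3*(13902*(-1/18774)) = 3*(-331/447) = -331/149 ≈ -2.2215)
((2468 - 8948) - 8554) - v = ((2468 - 8948) - 8554) - 1*(-331/149) = (-6480 - 8554) + 331/149 = -15034 + 331/149 = -2239735/149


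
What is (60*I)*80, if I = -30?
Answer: -144000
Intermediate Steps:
(60*I)*80 = (60*(-30))*80 = -1800*80 = -144000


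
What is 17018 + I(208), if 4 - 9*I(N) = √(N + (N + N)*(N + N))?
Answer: 153166/9 - 28*√221/9 ≈ 16972.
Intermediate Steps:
I(N) = 4/9 - √(N + 4*N²)/9 (I(N) = 4/9 - √(N + (N + N)*(N + N))/9 = 4/9 - √(N + (2*N)*(2*N))/9 = 4/9 - √(N + 4*N²)/9)
17018 + I(208) = 17018 + (4/9 - 4*√13*√(1 + 4*208)/9) = 17018 + (4/9 - 4*√13*√(1 + 832)/9) = 17018 + (4/9 - 28*√221/9) = 153166/9 - 28*√221/9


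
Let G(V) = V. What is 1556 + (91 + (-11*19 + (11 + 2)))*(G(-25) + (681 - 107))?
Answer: -56089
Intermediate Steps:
1556 + (91 + (-11*19 + (11 + 2)))*(G(-25) + (681 - 107)) = 1556 + (91 + (-11*19 + (11 + 2)))*(-25 + (681 - 107)) = 1556 + (91 + (-209 + 13))*(-25 + 574) = 1556 + (91 - 196)*549 = 1556 - 105*549 = 1556 - 57645 = -56089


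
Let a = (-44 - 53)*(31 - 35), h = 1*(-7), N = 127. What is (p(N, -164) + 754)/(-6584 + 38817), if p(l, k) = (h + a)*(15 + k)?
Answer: -56015/32233 ≈ -1.7378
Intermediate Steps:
h = -7
a = 388 (a = -97*(-4) = 388)
p(l, k) = 5715 + 381*k (p(l, k) = (-7 + 388)*(15 + k) = 381*(15 + k) = 5715 + 381*k)
(p(N, -164) + 754)/(-6584 + 38817) = ((5715 + 381*(-164)) + 754)/(-6584 + 38817) = ((5715 - 62484) + 754)/32233 = (-56769 + 754)*(1/32233) = -56015*1/32233 = -56015/32233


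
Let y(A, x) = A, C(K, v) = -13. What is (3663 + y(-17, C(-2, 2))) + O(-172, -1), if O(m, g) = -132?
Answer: 3514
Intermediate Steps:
(3663 + y(-17, C(-2, 2))) + O(-172, -1) = (3663 - 17) - 132 = 3646 - 132 = 3514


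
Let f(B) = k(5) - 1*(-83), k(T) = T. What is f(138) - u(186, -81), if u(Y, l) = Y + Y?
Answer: -284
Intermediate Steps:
u(Y, l) = 2*Y
f(B) = 88 (f(B) = 5 - 1*(-83) = 5 + 83 = 88)
f(138) - u(186, -81) = 88 - 2*186 = 88 - 1*372 = 88 - 372 = -284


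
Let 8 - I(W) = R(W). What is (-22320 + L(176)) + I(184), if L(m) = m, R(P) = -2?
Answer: -22134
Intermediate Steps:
I(W) = 10 (I(W) = 8 - 1*(-2) = 8 + 2 = 10)
(-22320 + L(176)) + I(184) = (-22320 + 176) + 10 = -22144 + 10 = -22134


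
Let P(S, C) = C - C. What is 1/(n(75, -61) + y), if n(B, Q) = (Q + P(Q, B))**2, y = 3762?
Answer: 1/7483 ≈ 0.00013364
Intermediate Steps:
P(S, C) = 0
n(B, Q) = Q**2 (n(B, Q) = (Q + 0)**2 = Q**2)
1/(n(75, -61) + y) = 1/((-61)**2 + 3762) = 1/(3721 + 3762) = 1/7483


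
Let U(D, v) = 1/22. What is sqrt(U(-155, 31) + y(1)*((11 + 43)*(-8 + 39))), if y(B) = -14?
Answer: I*sqrt(11343002)/22 ≈ 153.09*I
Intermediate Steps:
U(D, v) = 1/22
sqrt(U(-155, 31) + y(1)*((11 + 43)*(-8 + 39))) = sqrt(1/22 - 14*(11 + 43)*(-8 + 39)) = sqrt(1/22 - 756*31) = sqrt(1/22 - 14*1674) = sqrt(1/22 - 23436) = sqrt(-515591/22) = I*sqrt(11343002)/22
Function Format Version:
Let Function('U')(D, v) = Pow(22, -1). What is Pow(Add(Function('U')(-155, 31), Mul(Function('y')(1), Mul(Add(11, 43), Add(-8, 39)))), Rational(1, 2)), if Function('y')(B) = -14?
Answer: Mul(Rational(1, 22), I, Pow(11343002, Rational(1, 2))) ≈ Mul(153.09, I)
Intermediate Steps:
Function('U')(D, v) = Rational(1, 22)
Pow(Add(Function('U')(-155, 31), Mul(Function('y')(1), Mul(Add(11, 43), Add(-8, 39)))), Rational(1, 2)) = Pow(Add(Rational(1, 22), Mul(-14, Mul(Add(11, 43), Add(-8, 39)))), Rational(1, 2)) = Pow(Add(Rational(1, 22), Mul(-14, Mul(54, 31))), Rational(1, 2)) = Pow(Add(Rational(1, 22), Mul(-14, 1674)), Rational(1, 2)) = Pow(Add(Rational(1, 22), -23436), Rational(1, 2)) = Pow(Rational(-515591, 22), Rational(1, 2)) = Mul(Rational(1, 22), I, Pow(11343002, Rational(1, 2)))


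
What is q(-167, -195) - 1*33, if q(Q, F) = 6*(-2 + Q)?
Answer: -1047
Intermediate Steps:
q(Q, F) = -12 + 6*Q
q(-167, -195) - 1*33 = (-12 + 6*(-167)) - 1*33 = (-12 - 1002) - 33 = -1014 - 33 = -1047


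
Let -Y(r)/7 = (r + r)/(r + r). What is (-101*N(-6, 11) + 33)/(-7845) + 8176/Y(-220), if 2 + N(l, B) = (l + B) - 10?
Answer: -1832740/1569 ≈ -1168.1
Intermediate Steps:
N(l, B) = -12 + B + l (N(l, B) = -2 + ((l + B) - 10) = -2 + ((B + l) - 10) = -2 + (-10 + B + l) = -12 + B + l)
Y(r) = -7 (Y(r) = -7*(r + r)/(r + r) = -7*2*r/(2*r) = -7*2*r*1/(2*r) = -7*1 = -7)
(-101*N(-6, 11) + 33)/(-7845) + 8176/Y(-220) = (-101*(-12 + 11 - 6) + 33)/(-7845) + 8176/(-7) = (-101*(-7) + 33)*(-1/7845) + 8176*(-⅐) = (707 + 33)*(-1/7845) - 1168 = 740*(-1/7845) - 1168 = -148/1569 - 1168 = -1832740/1569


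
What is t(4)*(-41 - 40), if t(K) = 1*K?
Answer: -324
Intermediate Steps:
t(K) = K
t(4)*(-41 - 40) = 4*(-41 - 40) = 4*(-81) = -324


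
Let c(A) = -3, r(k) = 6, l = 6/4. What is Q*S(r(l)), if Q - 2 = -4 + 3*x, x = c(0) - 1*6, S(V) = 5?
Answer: -145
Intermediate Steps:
l = 3/2 (l = 6*(¼) = 3/2 ≈ 1.5000)
x = -9 (x = -3 - 1*6 = -3 - 6 = -9)
Q = -29 (Q = 2 + (-4 + 3*(-9)) = 2 + (-4 - 27) = 2 - 31 = -29)
Q*S(r(l)) = -29*5 = -145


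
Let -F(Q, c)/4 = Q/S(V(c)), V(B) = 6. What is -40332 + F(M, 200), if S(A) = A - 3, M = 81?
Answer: -40440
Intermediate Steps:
S(A) = -3 + A
F(Q, c) = -4*Q/3 (F(Q, c) = -4*Q/(-3 + 6) = -4*Q/3)
-40332 + F(M, 200) = -40332 - 4/3*81 = -40332 - 108 = -40440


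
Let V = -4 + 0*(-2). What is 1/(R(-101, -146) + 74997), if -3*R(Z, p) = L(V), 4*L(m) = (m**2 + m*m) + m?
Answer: 3/224984 ≈ 1.3334e-5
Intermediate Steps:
V = -4 (V = -4 + 0 = -4)
L(m) = m**2/2 + m/4 (L(m) = ((m**2 + m*m) + m)/4 = ((m**2 + m**2) + m)/4 = (2*m**2 + m)/4 = (m + 2*m**2)/4 = m**2/2 + m/4)
R(Z, p) = -7/3 (R(Z, p) = -(-4)*(1 + 2*(-4))/12 = -(-4)*(1 - 8)/12 = -(-4)*(-7)/12 = -1/3*7 = -7/3)
1/(R(-101, -146) + 74997) = 1/(-7/3 + 74997) = 1/(224984/3) = 3/224984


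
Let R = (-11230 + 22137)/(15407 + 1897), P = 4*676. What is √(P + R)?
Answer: √202460792898/8652 ≈ 52.006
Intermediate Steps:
P = 2704
R = 10907/17304 ≈ 0.63032
√(P + R) = √(2704 + 10907/17304) = √(46800923/17304) = √202460792898/8652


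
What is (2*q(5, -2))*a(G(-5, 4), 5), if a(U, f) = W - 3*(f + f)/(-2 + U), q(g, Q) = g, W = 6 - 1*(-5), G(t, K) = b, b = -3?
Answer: 170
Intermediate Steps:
G(t, K) = -3
W = 11 (W = 6 + 5 = 11)
a(U, f) = 11 - 6*f/(-2 + U) (a(U, f) = 11 - 3*(f + f)/(-2 + U) = 11 - 3*2*f/(-2 + U) = 11 - 6*f/(-2 + U))
(2*q(5, -2))*a(G(-5, 4), 5) = (2*5)*((-22 - 6*5 + 11*(-3))/(-2 - 3)) = 10*((-22 - 30 - 33)/(-5)) = 10*(-⅕*(-85)) = 10*17 = 170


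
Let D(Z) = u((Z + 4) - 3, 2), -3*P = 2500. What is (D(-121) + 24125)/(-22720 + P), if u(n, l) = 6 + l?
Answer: -72399/70660 ≈ -1.0246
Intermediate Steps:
P = -2500/3 (P = -⅓*2500 = -2500/3 ≈ -833.33)
D(Z) = 8 (D(Z) = 6 + 2 = 8)
(D(-121) + 24125)/(-22720 + P) = (8 + 24125)/(-22720 - 2500/3) = 24133/(-70660/3) = 24133*(-3/70660) = -72399/70660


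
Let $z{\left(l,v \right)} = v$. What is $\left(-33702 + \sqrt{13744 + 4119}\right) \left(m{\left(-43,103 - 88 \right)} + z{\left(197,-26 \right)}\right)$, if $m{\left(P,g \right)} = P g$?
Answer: $22614042 - 671 \sqrt{17863} \approx 2.2524 \cdot 10^{7}$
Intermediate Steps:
$\left(-33702 + \sqrt{13744 + 4119}\right) \left(m{\left(-43,103 - 88 \right)} + z{\left(197,-26 \right)}\right) = \left(-33702 + \sqrt{13744 + 4119}\right) \left(- 43 \left(103 - 88\right) - 26\right) = \left(-33702 + \sqrt{17863}\right) \left(- 43 \left(103 - 88\right) - 26\right) = \left(-33702 + \sqrt{17863}\right) \left(\left(-43\right) 15 - 26\right) = \left(-33702 + \sqrt{17863}\right) \left(-645 - 26\right) = \left(-33702 + \sqrt{17863}\right) \left(-671\right) = 22614042 - 671 \sqrt{17863}$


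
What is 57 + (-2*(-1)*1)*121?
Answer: 299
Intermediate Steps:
57 + (-2*(-1)*1)*121 = 57 + (2*1)*121 = 57 + 2*121 = 57 + 242 = 299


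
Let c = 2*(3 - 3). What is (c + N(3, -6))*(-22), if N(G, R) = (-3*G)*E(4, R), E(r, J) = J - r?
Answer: -1980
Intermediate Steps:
N(G, R) = -3*G*(-4 + R) (N(G, R) = (-3*G)*(R - 1*4) = (-3*G)*(R - 4) = (-3*G)*(-4 + R) = -3*G*(-4 + R))
c = 0 (c = 2*0 = 0)
(c + N(3, -6))*(-22) = (0 + 3*3*(4 - 1*(-6)))*(-22) = (0 + 3*3*(4 + 6))*(-22) = (0 + 3*3*10)*(-22) = (0 + 90)*(-22) = 90*(-22) = -1980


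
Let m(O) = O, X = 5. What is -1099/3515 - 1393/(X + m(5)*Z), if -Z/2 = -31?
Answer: -149788/31635 ≈ -4.7349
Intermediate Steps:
Z = 62 (Z = -2*(-31) = 62)
-1099/3515 - 1393/(X + m(5)*Z) = -1099/3515 - 1393/(5 + 5*62) = -1099*1/3515 - 1393/(5 + 310) = -1099/3515 - 1393/315 = -1099/3515 - 1393*1/315 = -1099/3515 - 199/45 = -149788/31635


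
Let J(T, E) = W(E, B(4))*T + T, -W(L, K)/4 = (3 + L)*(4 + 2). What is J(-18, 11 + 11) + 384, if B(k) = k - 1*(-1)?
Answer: 11166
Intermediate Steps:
B(k) = 1 + k (B(k) = k + 1 = 1 + k)
W(L, K) = -72 - 24*L (W(L, K) = -4*(3 + L)*(4 + 2) = -4*(3 + L)*6 = -4*(18 + 6*L) = -72 - 24*L)
J(T, E) = T + T*(-72 - 24*E) (J(T, E) = (-72 - 24*E)*T + T = T*(-72 - 24*E) + T = T + T*(-72 - 24*E))
J(-18, 11 + 11) + 384 = -1*(-18)*(71 + 24*(11 + 11)) + 384 = -1*(-18)*(71 + 24*22) + 384 = -1*(-18)*(71 + 528) + 384 = -1*(-18)*599 + 384 = 10782 + 384 = 11166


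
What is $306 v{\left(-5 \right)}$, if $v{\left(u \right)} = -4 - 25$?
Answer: $-8874$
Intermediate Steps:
$v{\left(u \right)} = -29$ ($v{\left(u \right)} = -4 - 25 = -29$)
$306 v{\left(-5 \right)} = 306 \left(-29\right) = -8874$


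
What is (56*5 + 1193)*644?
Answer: 948612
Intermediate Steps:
(56*5 + 1193)*644 = (280 + 1193)*644 = 1473*644 = 948612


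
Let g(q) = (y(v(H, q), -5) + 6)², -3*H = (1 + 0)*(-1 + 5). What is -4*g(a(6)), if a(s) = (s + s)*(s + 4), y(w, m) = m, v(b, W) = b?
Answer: -4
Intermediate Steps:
H = -4/3 (H = -(1 + 0)*(-1 + 5)/3 = -4/3 ≈ -1.3333)
a(s) = 2*s*(4 + s) (a(s) = (2*s)*(4 + s) = 2*s*(4 + s))
g(q) = 1 (g(q) = (-5 + 6)² = 1² = 1)
-4*g(a(6)) = -4*1 = -4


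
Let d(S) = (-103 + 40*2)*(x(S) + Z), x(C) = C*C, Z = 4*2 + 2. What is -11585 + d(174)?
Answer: -708163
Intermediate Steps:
Z = 10 (Z = 8 + 2 = 10)
x(C) = C**2
d(S) = -230 - 23*S**2 (d(S) = (-103 + 40*2)*(S**2 + 10) = (-103 + 80)*(10 + S**2) = -23*(10 + S**2) = -230 - 23*S**2)
-11585 + d(174) = -11585 + (-230 - 23*174**2) = -11585 + (-230 - 23*30276) = -11585 + (-230 - 696348) = -11585 - 696578 = -708163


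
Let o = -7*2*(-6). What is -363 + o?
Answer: -279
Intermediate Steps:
o = 84 (o = -14*(-6) = 84)
-363 + o = -363 + 84 = -279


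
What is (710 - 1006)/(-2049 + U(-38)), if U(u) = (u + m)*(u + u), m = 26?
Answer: 296/1137 ≈ 0.26033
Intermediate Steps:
U(u) = 2*u*(26 + u) (U(u) = (u + 26)*(u + u) = (26 + u)*(2*u) = 2*u*(26 + u))
(710 - 1006)/(-2049 + U(-38)) = (710 - 1006)/(-2049 + 2*(-38)*(26 - 38)) = -296/(-2049 + 2*(-38)*(-12)) = -296/(-2049 + 912) = -296/(-1137) = -296*(-1/1137) = 296/1137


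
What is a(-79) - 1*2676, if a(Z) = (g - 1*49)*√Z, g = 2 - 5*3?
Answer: -2676 - 62*I*√79 ≈ -2676.0 - 551.07*I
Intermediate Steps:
g = -13 (g = 2 - 15 = -13)
a(Z) = -62*√Z (a(Z) = (-13 - 1*49)*√Z = (-13 - 49)*√Z = -62*√Z)
a(-79) - 1*2676 = -62*I*√79 - 1*2676 = -62*I*√79 - 2676 = -2676 - 62*I*√79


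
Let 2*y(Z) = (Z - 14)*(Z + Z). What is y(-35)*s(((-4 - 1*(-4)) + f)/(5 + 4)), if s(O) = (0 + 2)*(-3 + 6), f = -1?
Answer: 10290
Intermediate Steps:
s(O) = 6 (s(O) = 2*3 = 6)
y(Z) = Z*(-14 + Z) (y(Z) = ((Z - 14)*(Z + Z))/2 = ((-14 + Z)*(2*Z))/2 = (2*Z*(-14 + Z))/2 = Z*(-14 + Z))
y(-35)*s(((-4 - 1*(-4)) + f)/(5 + 4)) = -35*(-14 - 35)*6 = -35*(-49)*6 = 1715*6 = 10290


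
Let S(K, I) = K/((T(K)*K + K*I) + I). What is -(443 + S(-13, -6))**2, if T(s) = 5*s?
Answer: -165013063524/840889 ≈ -1.9624e+5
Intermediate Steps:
S(K, I) = K/(I + 5*K**2 + I*K) (S(K, I) = K/(((5*K)*K + K*I) + I) = K/((5*K**2 + I*K) + I) = K/(I + 5*K**2 + I*K))
-(443 + S(-13, -6))**2 = -(443 - 13/(-6 + 5*(-13)**2 - 6*(-13)))**2 = -(443 - 13/(-6 + 5*169 + 78))**2 = -(443 - 13/(-6 + 845 + 78))**2 = -(443 - 13/917)**2 = -(406218/917)**2 = -1*165013063524/840889 = -165013063524/840889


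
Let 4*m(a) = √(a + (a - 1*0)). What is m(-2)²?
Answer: -¼ ≈ -0.25000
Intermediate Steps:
m(a) = √2*√a/4 (m(a) = √(a + (a - 1*0))/4 = √(a + (a + 0))/4 = √(a + a)/4 = √(2*a)/4 = (√2*√a)/4 = √2*√a/4)
m(-2)² = (√2*√(-2)/4)² = (√2*(I*√2)/4)² = (I/2)² = -¼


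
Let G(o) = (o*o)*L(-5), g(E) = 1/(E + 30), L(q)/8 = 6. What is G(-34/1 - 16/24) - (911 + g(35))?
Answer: 11070992/195 ≈ 56774.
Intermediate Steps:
L(q) = 48 (L(q) = 8*6 = 48)
g(E) = 1/(30 + E)
G(o) = 48*o² (G(o) = (o*o)*48 = o²*48 = 48*o²)
G(-34/1 - 16/24) - (911 + g(35)) = 48*(-34/1 - 16/24)² - (911 + 1/(30 + 35)) = 48*(-34*1 - 16*1/24)² - (911 + 1/65) = 48*(-34 - ⅔)² - (911 + 1/65) = 48*(-104/3)² - 1*59216/65 = 48*(10816/9) - 59216/65 = 173056/3 - 59216/65 = 11070992/195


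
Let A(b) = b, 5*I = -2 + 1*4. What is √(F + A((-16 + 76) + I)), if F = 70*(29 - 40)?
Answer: 2*I*√4435/5 ≈ 26.638*I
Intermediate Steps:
I = ⅖ (I = (-2 + 1*4)/5 = (-2 + 4)/5 = (⅕)*2 = ⅖ ≈ 0.40000)
F = -770 (F = 70*(-11) = -770)
√(F + A((-16 + 76) + I)) = √(-770 + ((-16 + 76) + ⅖)) = √(-770 + (60 + ⅖)) = √(-770 + 302/5) = √(-3548/5) = 2*I*√4435/5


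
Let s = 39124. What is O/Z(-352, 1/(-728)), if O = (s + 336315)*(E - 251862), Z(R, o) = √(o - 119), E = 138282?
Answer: 85284723240*I*√15767206/86633 ≈ 3.909e+9*I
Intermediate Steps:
Z(R, o) = √(-119 + o)
O = -42642361620 (O = (39124 + 336315)*(138282 - 251862) = 375439*(-113580) = -42642361620)
O/Z(-352, 1/(-728)) = -42642361620/√(-119 + 1/(-728)) = -42642361620/√(-119 - 1/728) = -42642361620*(-2*I*√15767206/86633) = -(-85284723240)*I*√15767206/86633 = 85284723240*I*√15767206/86633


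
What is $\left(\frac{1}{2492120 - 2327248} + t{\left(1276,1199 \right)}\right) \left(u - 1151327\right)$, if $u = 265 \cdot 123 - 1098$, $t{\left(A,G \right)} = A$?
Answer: $- \frac{117793054862795}{82436} \approx -1.4289 \cdot 10^{9}$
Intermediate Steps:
$u = 31497$ ($u = 32595 - 1098 = 31497$)
$\left(\frac{1}{2492120 - 2327248} + t{\left(1276,1199 \right)}\right) \left(u - 1151327\right) = \left(\frac{1}{2492120 - 2327248} + 1276\right) \left(31497 - 1151327\right) = \left(\frac{1}{164872} + 1276\right) \left(-1119830\right) = \frac{210376673}{164872} \left(-1119830\right) = - \frac{117793054862795}{82436}$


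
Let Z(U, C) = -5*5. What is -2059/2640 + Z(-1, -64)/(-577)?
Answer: -1122043/1523280 ≈ -0.73660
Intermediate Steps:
Z(U, C) = -25
-2059/2640 + Z(-1, -64)/(-577) = -2059/2640 - 25/(-577) = -2059*1/2640 - 25*(-1/577) = -2059/2640 + 25/577 = -1122043/1523280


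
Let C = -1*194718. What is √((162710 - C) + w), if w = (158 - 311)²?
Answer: √380837 ≈ 617.12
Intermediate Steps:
C = -194718
w = 23409 (w = (-153)² = 23409)
√((162710 - C) + w) = √((162710 - 1*(-194718)) + 23409) = √((162710 + 194718) + 23409) = √(357428 + 23409) = √380837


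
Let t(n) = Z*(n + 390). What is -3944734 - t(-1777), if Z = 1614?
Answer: -1706116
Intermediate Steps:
t(n) = 629460 + 1614*n (t(n) = 1614*(n + 390) = 1614*(390 + n) = 629460 + 1614*n)
-3944734 - t(-1777) = -3944734 - (629460 + 1614*(-1777)) = -3944734 - (629460 - 2868078) = -3944734 - 1*(-2238618) = -3944734 + 2238618 = -1706116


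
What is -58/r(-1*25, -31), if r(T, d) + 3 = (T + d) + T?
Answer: 29/42 ≈ 0.69048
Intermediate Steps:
r(T, d) = -3 + d + 2*T (r(T, d) = -3 + ((T + d) + T) = -3 + (d + 2*T) = -3 + d + 2*T)
-58/r(-1*25, -31) = -58/(-3 - 31 + 2*(-1*25)) = -58/(-3 - 31 + 2*(-25)) = -58/(-3 - 31 - 50) = -58/(-84) = -58*(-1/84) = 29/42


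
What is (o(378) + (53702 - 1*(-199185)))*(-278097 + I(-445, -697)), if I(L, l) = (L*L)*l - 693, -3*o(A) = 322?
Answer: -104879963420885/3 ≈ -3.4960e+13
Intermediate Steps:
o(A) = -322/3 (o(A) = -⅓*322 = -322/3)
I(L, l) = -693 + l*L² (I(L, l) = L²*l - 693 = l*L² - 693 = -693 + l*L²)
(o(378) + (53702 - 1*(-199185)))*(-278097 + I(-445, -697)) = (-322/3 + (53702 - 1*(-199185)))*(-278097 + (-693 - 697*(-445)²)) = (-322/3 + (53702 + 199185))*(-278097 + (-693 - 697*198025)) = (-322/3 + 252887)*(-278097 + (-693 - 138023425)) = 758339*(-278097 - 138024118)/3 = (758339/3)*(-138302215) = -104879963420885/3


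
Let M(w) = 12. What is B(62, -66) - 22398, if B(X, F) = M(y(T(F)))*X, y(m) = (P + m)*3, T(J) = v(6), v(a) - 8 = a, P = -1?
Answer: -21654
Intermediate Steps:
v(a) = 8 + a
T(J) = 14 (T(J) = 8 + 6 = 14)
y(m) = -3 + 3*m (y(m) = (-1 + m)*3 = -3 + 3*m)
B(X, F) = 12*X
B(62, -66) - 22398 = 12*62 - 22398 = 744 - 22398 = -21654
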